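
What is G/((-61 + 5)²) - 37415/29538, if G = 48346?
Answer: 327677677/23157792 ≈ 14.150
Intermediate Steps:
G/((-61 + 5)²) - 37415/29538 = 48346/((-61 + 5)²) - 37415/29538 = 48346/((-56)²) - 37415*1/29538 = 48346/3136 - 37415/29538 = 48346*(1/3136) - 37415/29538 = 24173/1568 - 37415/29538 = 327677677/23157792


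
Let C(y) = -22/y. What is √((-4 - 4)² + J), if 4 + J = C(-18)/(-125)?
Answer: √337445/75 ≈ 7.7453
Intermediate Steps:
J = -4511/1125 (J = -4 - 22/(-18)/(-125) = -4 - 22*(-1/18)*(-1/125) = -4 + (11/9)*(-1/125) = -4 - 11/1125 = -4511/1125 ≈ -4.0098)
√((-4 - 4)² + J) = √((-4 - 4)² - 4511/1125) = √((-8)² - 4511/1125) = √(64 - 4511/1125) = √(67489/1125) = √337445/75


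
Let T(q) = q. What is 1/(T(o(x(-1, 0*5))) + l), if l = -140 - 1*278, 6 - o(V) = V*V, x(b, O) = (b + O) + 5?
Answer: -1/428 ≈ -0.0023364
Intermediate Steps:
x(b, O) = 5 + O + b (x(b, O) = (O + b) + 5 = 5 + O + b)
o(V) = 6 - V² (o(V) = 6 - V*V = 6 - V²)
l = -418 (l = -140 - 278 = -418)
1/(T(o(x(-1, 0*5))) + l) = 1/((6 - (5 + 0*5 - 1)²) - 418) = 1/((6 - (5 + 0 - 1)²) - 418) = 1/((6 - 1*4²) - 418) = 1/((6 - 1*16) - 418) = 1/((6 - 16) - 418) = 1/(-10 - 418) = 1/(-428) = -1/428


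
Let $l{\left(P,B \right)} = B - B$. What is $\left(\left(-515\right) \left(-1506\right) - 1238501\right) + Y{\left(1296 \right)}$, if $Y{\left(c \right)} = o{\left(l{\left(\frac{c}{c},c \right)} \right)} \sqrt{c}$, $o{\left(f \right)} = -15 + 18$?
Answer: $-462803$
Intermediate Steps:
$l{\left(P,B \right)} = 0$
$o{\left(f \right)} = 3$
$Y{\left(c \right)} = 3 \sqrt{c}$
$\left(\left(-515\right) \left(-1506\right) - 1238501\right) + Y{\left(1296 \right)} = \left(\left(-515\right) \left(-1506\right) - 1238501\right) + 3 \sqrt{1296} = \left(775590 - 1238501\right) + 3 \cdot 36 = -462911 + 108 = -462803$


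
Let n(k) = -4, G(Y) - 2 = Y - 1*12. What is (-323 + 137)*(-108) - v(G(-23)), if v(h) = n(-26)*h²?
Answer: 24444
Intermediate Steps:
G(Y) = -10 + Y (G(Y) = 2 + (Y - 1*12) = 2 + (Y - 12) = 2 + (-12 + Y) = -10 + Y)
v(h) = -4*h²
(-323 + 137)*(-108) - v(G(-23)) = (-323 + 137)*(-108) - (-4)*(-10 - 23)² = -186*(-108) - (-4)*(-33)² = 20088 - (-4)*1089 = 20088 - 1*(-4356) = 20088 + 4356 = 24444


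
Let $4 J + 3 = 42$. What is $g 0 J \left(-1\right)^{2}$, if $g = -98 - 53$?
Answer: $0$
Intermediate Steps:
$g = -151$
$J = \frac{39}{4}$ ($J = - \frac{3}{4} + \frac{1}{4} \cdot 42 = - \frac{3}{4} + \frac{21}{2} = \frac{39}{4} \approx 9.75$)
$g 0 J \left(-1\right)^{2} = - 151 \cdot 0 \cdot \frac{39}{4} \left(-1\right)^{2} = \left(-151\right) 0 \cdot 1 = 0 \cdot 1 = 0$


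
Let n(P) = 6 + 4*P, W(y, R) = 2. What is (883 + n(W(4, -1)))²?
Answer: 804609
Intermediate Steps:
(883 + n(W(4, -1)))² = (883 + (6 + 4*2))² = (883 + (6 + 8))² = (883 + 14)² = 897² = 804609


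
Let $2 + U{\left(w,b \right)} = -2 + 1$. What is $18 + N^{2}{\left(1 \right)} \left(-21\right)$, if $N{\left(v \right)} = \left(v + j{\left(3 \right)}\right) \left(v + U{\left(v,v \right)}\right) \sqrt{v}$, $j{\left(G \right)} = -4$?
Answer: $-738$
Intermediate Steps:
$U{\left(w,b \right)} = -3$ ($U{\left(w,b \right)} = -2 + \left(-2 + 1\right) = -2 - 1 = -3$)
$N{\left(v \right)} = \sqrt{v} \left(-4 + v\right) \left(-3 + v\right)$ ($N{\left(v \right)} = \left(v - 4\right) \left(v - 3\right) \sqrt{v} = \left(-4 + v\right) \left(-3 + v\right) \sqrt{v} = \sqrt{v} \left(-4 + v\right) \left(-3 + v\right)$)
$18 + N^{2}{\left(1 \right)} \left(-21\right) = 18 + \left(\sqrt{1} \left(12 + 1^{2} - 7\right)\right)^{2} \left(-21\right) = 18 + \left(1 \left(12 + 1 - 7\right)\right)^{2} \left(-21\right) = 18 + \left(1 \cdot 6\right)^{2} \left(-21\right) = 18 + 6^{2} \left(-21\right) = 18 + 36 \left(-21\right) = 18 - 756 = -738$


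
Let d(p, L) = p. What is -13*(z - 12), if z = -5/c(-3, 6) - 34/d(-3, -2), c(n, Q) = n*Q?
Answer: 91/18 ≈ 5.0556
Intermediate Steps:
c(n, Q) = Q*n
z = 209/18 (z = -5/(6*(-3)) - 34/(-3) = -5/(-18) - 34*(-⅓) = -5*(-1/18) + 34/3 = 5/18 + 34/3 = 209/18 ≈ 11.611)
-13*(z - 12) = -13*(209/18 - 12) = -13*(-7/18) = 91/18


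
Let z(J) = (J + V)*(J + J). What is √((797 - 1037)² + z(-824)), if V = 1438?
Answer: 4*I*√59642 ≈ 976.87*I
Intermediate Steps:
z(J) = 2*J*(1438 + J) (z(J) = (J + 1438)*(J + J) = (1438 + J)*(2*J) = 2*J*(1438 + J))
√((797 - 1037)² + z(-824)) = √((797 - 1037)² + 2*(-824)*(1438 - 824)) = √((-240)² + 2*(-824)*614) = √(57600 - 1011872) = √(-954272) = 4*I*√59642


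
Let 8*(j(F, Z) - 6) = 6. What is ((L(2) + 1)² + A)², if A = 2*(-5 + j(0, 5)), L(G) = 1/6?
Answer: 30625/1296 ≈ 23.630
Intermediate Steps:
L(G) = ⅙
j(F, Z) = 27/4 (j(F, Z) = 6 + (⅛)*6 = 6 + ¾ = 27/4)
A = 7/2 (A = 2*(-5 + 27/4) = 2*(7/4) = 7/2 ≈ 3.5000)
((L(2) + 1)² + A)² = ((⅙ + 1)² + 7/2)² = ((7/6)² + 7/2)² = (49/36 + 7/2)² = (175/36)² = 30625/1296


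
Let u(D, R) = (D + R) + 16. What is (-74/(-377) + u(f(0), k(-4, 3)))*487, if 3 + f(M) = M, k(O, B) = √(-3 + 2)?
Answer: 2422825/377 + 487*I ≈ 6426.6 + 487.0*I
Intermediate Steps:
k(O, B) = I (k(O, B) = √(-1) = I)
f(M) = -3 + M
u(D, R) = 16 + D + R
(-74/(-377) + u(f(0), k(-4, 3)))*487 = (-74/(-377) + (16 + (-3 + 0) + I))*487 = (-74*(-1/377) + (16 - 3 + I))*487 = (74/377 + (13 + I))*487 = (4975/377 + I)*487 = 2422825/377 + 487*I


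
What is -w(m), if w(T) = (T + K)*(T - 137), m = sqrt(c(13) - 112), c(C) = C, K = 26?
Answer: 3661 + 333*I*sqrt(11) ≈ 3661.0 + 1104.4*I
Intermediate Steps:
m = 3*I*sqrt(11) (m = sqrt(13 - 112) = sqrt(-99) = 3*I*sqrt(11) ≈ 9.9499*I)
w(T) = (-137 + T)*(26 + T) (w(T) = (T + 26)*(T - 137) = (26 + T)*(-137 + T) = (-137 + T)*(26 + T))
-w(m) = -(-3562 + (3*I*sqrt(11))**2 - 333*I*sqrt(11)) = -(-3562 - 99 - 333*I*sqrt(11)) = -(-3661 - 333*I*sqrt(11)) = 3661 + 333*I*sqrt(11)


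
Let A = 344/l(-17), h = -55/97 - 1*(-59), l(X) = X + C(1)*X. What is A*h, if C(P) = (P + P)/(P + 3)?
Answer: -3899584/4947 ≈ -788.27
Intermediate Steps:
C(P) = 2*P/(3 + P) (C(P) = (2*P)/(3 + P) = 2*P/(3 + P))
l(X) = 3*X/2 (l(X) = X + (2*1/(3 + 1))*X = X + (2*1/4)*X = X + (2*1*(1/4))*X = X + X/2 = 3*X/2)
h = 5668/97 (h = -55*1/97 + 59 = -55/97 + 59 = 5668/97 ≈ 58.433)
A = -688/51 (A = 344/(((3/2)*(-17))) = 344/(-51/2) = 344*(-2/51) = -688/51 ≈ -13.490)
A*h = -688/51*5668/97 = -3899584/4947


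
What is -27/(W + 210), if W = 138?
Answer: -9/116 ≈ -0.077586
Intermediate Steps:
-27/(W + 210) = -27/(138 + 210) = -27/348 = -27*1/348 = -9/116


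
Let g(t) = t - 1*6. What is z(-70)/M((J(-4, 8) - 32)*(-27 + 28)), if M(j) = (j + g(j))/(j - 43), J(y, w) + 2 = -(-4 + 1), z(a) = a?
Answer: -1295/17 ≈ -76.177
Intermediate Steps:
J(y, w) = 1 (J(y, w) = -2 - (-4 + 1) = -2 - 1*(-3) = -2 + 3 = 1)
g(t) = -6 + t (g(t) = t - 6 = -6 + t)
M(j) = (-6 + 2*j)/(-43 + j) (M(j) = (j + (-6 + j))/(j - 43) = (-6 + 2*j)/(-43 + j))
z(-70)/M((J(-4, 8) - 32)*(-27 + 28)) = -70*(-43 + (1 - 32)*(-27 + 28))/(2*(-3 + (1 - 32)*(-27 + 28))) = -70*(-43 - 31*1)/(2*(-3 - 31*1)) = -70*(-43 - 31)/(2*(-3 - 31)) = -70/(2*(-34)/(-74)) = -70/(2*(-1/74)*(-34)) = -70/34/37 = -70*37/34 = -1295/17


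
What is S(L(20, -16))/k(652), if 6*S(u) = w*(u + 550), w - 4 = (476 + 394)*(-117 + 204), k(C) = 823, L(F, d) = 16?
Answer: 21421402/2469 ≈ 8676.1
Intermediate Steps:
w = 75694 (w = 4 + (476 + 394)*(-117 + 204) = 4 + 870*87 = 4 + 75690 = 75694)
S(u) = 20815850/3 + 37847*u/3 (S(u) = (75694*(u + 550))/6 = (75694*(550 + u))/6 = (41631700 + 75694*u)/6 = 20815850/3 + 37847*u/3)
S(L(20, -16))/k(652) = (20815850/3 + (37847/3)*16)/823 = (20815850/3 + 605552/3)*(1/823) = (21421402/3)*(1/823) = 21421402/2469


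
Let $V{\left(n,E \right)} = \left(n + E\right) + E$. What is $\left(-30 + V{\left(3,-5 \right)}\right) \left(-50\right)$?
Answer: $1850$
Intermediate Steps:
$V{\left(n,E \right)} = n + 2 E$ ($V{\left(n,E \right)} = \left(E + n\right) + E = n + 2 E$)
$\left(-30 + V{\left(3,-5 \right)}\right) \left(-50\right) = \left(-30 + \left(3 + 2 \left(-5\right)\right)\right) \left(-50\right) = \left(-30 + \left(3 - 10\right)\right) \left(-50\right) = \left(-30 - 7\right) \left(-50\right) = \left(-37\right) \left(-50\right) = 1850$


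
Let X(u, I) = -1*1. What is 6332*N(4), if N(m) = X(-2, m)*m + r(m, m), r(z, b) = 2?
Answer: -12664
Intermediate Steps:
X(u, I) = -1
N(m) = 2 - m (N(m) = -m + 2 = 2 - m)
6332*N(4) = 6332*(2 - 1*4) = 6332*(2 - 4) = 6332*(-2) = -12664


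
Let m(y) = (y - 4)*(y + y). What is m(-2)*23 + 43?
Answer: 595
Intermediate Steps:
m(y) = 2*y*(-4 + y) (m(y) = (-4 + y)*(2*y) = 2*y*(-4 + y))
m(-2)*23 + 43 = (2*(-2)*(-4 - 2))*23 + 43 = (2*(-2)*(-6))*23 + 43 = 24*23 + 43 = 552 + 43 = 595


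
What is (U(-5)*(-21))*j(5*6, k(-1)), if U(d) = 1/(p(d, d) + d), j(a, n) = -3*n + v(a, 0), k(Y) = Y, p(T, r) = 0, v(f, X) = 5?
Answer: 168/5 ≈ 33.600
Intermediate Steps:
j(a, n) = 5 - 3*n (j(a, n) = -3*n + 5 = 5 - 3*n)
U(d) = 1/d (U(d) = 1/(0 + d) = 1/d)
(U(-5)*(-21))*j(5*6, k(-1)) = (-21/(-5))*(5 - 3*(-1)) = (-⅕*(-21))*(5 + 3) = (21/5)*8 = 168/5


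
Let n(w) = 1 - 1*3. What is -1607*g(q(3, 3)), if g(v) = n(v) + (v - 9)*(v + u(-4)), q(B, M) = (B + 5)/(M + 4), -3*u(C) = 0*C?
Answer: 864566/49 ≈ 17644.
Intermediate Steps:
u(C) = 0 (u(C) = -0*C = -⅓*0 = 0)
n(w) = -2 (n(w) = 1 - 3 = -2)
q(B, M) = (5 + B)/(4 + M)
g(v) = -2 + v*(-9 + v) (g(v) = -2 + (v - 9)*(v + 0) = -2 + (-9 + v)*v = -2 + v*(-9 + v))
-1607*g(q(3, 3)) = -1607*(-2 + ((5 + 3)/(4 + 3))² - 9*(5 + 3)/(4 + 3)) = -1607*(-2 + (8/7)² - 9*8/7) = -1607*(-2 + 64/49 - 72/7) = -1607*(-538/49) = 864566/49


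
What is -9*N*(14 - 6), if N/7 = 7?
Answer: -3528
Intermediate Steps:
N = 49 (N = 7*7 = 49)
-9*N*(14 - 6) = -441*(14 - 6) = -441*8 = -9*392 = -3528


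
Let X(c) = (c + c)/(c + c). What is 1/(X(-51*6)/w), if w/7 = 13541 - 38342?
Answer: -173607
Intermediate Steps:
w = -173607 (w = 7*(13541 - 38342) = 7*(-24801) = -173607)
X(c) = 1 (X(c) = (2*c)/((2*c)) = (2*c)*(1/(2*c)) = 1)
1/(X(-51*6)/w) = 1/(1/(-173607)) = 1/(1*(-1/173607)) = 1/(-1/173607) = -173607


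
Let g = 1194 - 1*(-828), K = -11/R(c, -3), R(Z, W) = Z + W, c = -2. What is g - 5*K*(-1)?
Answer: 2033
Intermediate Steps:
R(Z, W) = W + Z
K = 11/5 (K = -11/(-3 - 2) = -11/(-5) = -11*(-⅕) = 11/5 ≈ 2.2000)
g = 2022 (g = 1194 + 828 = 2022)
g - 5*K*(-1) = 2022 - 5*(11/5)*(-1) = 2022 - 11*(-1) = 2022 - 1*(-11) = 2022 + 11 = 2033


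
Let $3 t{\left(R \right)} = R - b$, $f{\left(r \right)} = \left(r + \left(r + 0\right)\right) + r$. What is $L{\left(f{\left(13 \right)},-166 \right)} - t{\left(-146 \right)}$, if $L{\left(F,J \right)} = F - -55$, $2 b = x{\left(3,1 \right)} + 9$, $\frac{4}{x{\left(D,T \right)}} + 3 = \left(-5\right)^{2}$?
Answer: $\frac{9517}{66} \approx 144.2$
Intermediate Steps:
$x{\left(D,T \right)} = \frac{2}{11}$ ($x{\left(D,T \right)} = \frac{4}{-3 + \left(-5\right)^{2}} = \frac{4}{-3 + 25} = \frac{4}{22} = 4 \cdot \frac{1}{22} = \frac{2}{11}$)
$b = \frac{101}{22}$ ($b = \frac{\frac{2}{11} + 9}{2} = \frac{1}{2} \cdot \frac{101}{11} = \frac{101}{22} \approx 4.5909$)
$f{\left(r \right)} = 3 r$ ($f{\left(r \right)} = \left(r + r\right) + r = 2 r + r = 3 r$)
$t{\left(R \right)} = - \frac{101}{66} + \frac{R}{3}$ ($t{\left(R \right)} = \frac{R - \frac{101}{22}}{3} = \frac{- \frac{101}{22} + R}{3} = - \frac{101}{66} + \frac{R}{3}$)
$L{\left(F,J \right)} = 55 + F$ ($L{\left(F,J \right)} = F + 55 = 55 + F$)
$L{\left(f{\left(13 \right)},-166 \right)} - t{\left(-146 \right)} = \left(55 + 3 \cdot 13\right) - \left(- \frac{101}{66} + \frac{1}{3} \left(-146\right)\right) = \left(55 + 39\right) - \left(- \frac{101}{66} - \frac{146}{3}\right) = 94 - - \frac{3313}{66} = 94 + \frac{3313}{66} = \frac{9517}{66}$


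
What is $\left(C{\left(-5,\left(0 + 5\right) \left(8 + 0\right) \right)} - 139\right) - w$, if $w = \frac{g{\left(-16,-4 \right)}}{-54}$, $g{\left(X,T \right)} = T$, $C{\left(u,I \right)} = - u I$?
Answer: $\frac{1645}{27} \approx 60.926$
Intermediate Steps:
$C{\left(u,I \right)} = - I u$
$w = \frac{2}{27}$ ($w = - \frac{4}{-54} = \left(-4\right) \left(- \frac{1}{54}\right) = \frac{2}{27} \approx 0.074074$)
$\left(C{\left(-5,\left(0 + 5\right) \left(8 + 0\right) \right)} - 139\right) - w = \left(\left(-1\right) \left(0 + 5\right) \left(8 + 0\right) \left(-5\right) - 139\right) - \frac{2}{27} = \left(\left(-1\right) 5 \cdot 8 \left(-5\right) - 139\right) - \frac{2}{27} = \left(\left(-1\right) 40 \left(-5\right) - 139\right) - \frac{2}{27} = \left(200 - 139\right) - \frac{2}{27} = 61 - \frac{2}{27} = \frac{1645}{27}$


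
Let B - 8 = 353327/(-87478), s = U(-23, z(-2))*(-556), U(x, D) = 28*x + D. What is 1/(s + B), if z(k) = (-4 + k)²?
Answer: 87478/29572109441 ≈ 2.9581e-6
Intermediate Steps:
U(x, D) = D + 28*x
s = 338048 (s = ((-4 - 2)² + 28*(-23))*(-556) = ((-6)² - 644)*(-556) = (36 - 644)*(-556) = -608*(-556) = 338048)
B = 346497/87478 (B = 8 + 353327/(-87478) = 8 + 353327*(-1/87478) = 8 - 353327/87478 = 346497/87478 ≈ 3.9610)
1/(s + B) = 1/(338048 + 346497/87478) = 1/(29572109441/87478) = 87478/29572109441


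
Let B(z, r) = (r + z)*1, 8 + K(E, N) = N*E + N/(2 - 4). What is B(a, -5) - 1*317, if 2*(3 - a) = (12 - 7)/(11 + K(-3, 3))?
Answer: -956/3 ≈ -318.67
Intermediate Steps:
K(E, N) = -8 - N/2 + E*N (K(E, N) = -8 + (N*E + N/(2 - 4)) = -8 + (E*N + N/(-2)) = -8 + (E*N - N/2) = -8 + (-N/2 + E*N) = -8 - N/2 + E*N)
a = 10/3 (a = 3 - (12 - 7)/(2*(11 + (-8 - 1/2*3 - 3*3))) = 3 - 5/(2*(11 + (-8 - 3/2 - 9))) = 3 - 5/(2*(11 - 37/2)) = 3 - 5/(2*(-15/2)) = 3 - 5*(-2)/(2*15) = 3 - 1/2*(-2/3) = 3 + 1/3 = 10/3 ≈ 3.3333)
B(z, r) = r + z
B(a, -5) - 1*317 = (-5 + 10/3) - 1*317 = -5/3 - 317 = -956/3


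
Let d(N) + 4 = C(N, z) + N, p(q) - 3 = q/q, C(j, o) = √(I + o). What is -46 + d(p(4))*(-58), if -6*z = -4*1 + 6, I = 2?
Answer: -46 - 58*√15/3 ≈ -120.88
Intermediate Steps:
z = -⅓ (z = -(-4*1 + 6)/6 = -(-4 + 6)/6 = -⅙*2 = -⅓ ≈ -0.33333)
C(j, o) = √(2 + o)
p(q) = 4 (p(q) = 3 + q/q = 3 + 1 = 4)
d(N) = -4 + N + √15/3 (d(N) = -4 + (√(2 - ⅓) + N) = -4 + (√(5/3) + N) = -4 + (√15/3 + N) = -4 + (N + √15/3) = -4 + N + √15/3)
-46 + d(p(4))*(-58) = -46 + (-4 + 4 + √15/3)*(-58) = -46 + (√15/3)*(-58) = -46 - 58*√15/3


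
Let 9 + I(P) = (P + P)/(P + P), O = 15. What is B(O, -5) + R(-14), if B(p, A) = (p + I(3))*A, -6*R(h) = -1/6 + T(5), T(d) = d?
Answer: -1289/36 ≈ -35.806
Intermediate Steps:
R(h) = -29/36 (R(h) = -(-1/6 + 5)/6 = -((⅙)*(-1) + 5)/6 = -(-⅙ + 5)/6 = -⅙*29/6 = -29/36)
I(P) = -8 (I(P) = -9 + (P + P)/(P + P) = -9 + (2*P)/((2*P)) = -9 + (2*P)*(1/(2*P)) = -9 + 1 = -8)
B(p, A) = A*(-8 + p) (B(p, A) = (p - 8)*A = (-8 + p)*A = A*(-8 + p))
B(O, -5) + R(-14) = -5*(-8 + 15) - 29/36 = -5*7 - 29/36 = -35 - 29/36 = -1289/36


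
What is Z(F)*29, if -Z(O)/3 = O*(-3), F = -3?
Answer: -783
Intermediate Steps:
Z(O) = 9*O (Z(O) = -3*O*(-3) = -(-9)*O = 9*O)
Z(F)*29 = (9*(-3))*29 = -27*29 = -783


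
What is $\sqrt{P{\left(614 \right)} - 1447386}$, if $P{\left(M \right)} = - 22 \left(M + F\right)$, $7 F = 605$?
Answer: $\frac{4 i \sqrt{4479811}}{7} \approx 1209.5 i$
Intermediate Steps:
$F = \frac{605}{7}$ ($F = \frac{1}{7} \cdot 605 = \frac{605}{7} \approx 86.429$)
$P{\left(M \right)} = - \frac{13310}{7} - 22 M$ ($P{\left(M \right)} = - 22 \left(M + \frac{605}{7}\right) = - 22 \left(\frac{605}{7} + M\right) = - \frac{13310}{7} - 22 M$)
$\sqrt{P{\left(614 \right)} - 1447386} = \sqrt{\left(- \frac{13310}{7} - 13508\right) - 1447386} = \sqrt{- \frac{107866}{7} - 1447386} = \sqrt{- \frac{10239568}{7}} = \frac{4 i \sqrt{4479811}}{7}$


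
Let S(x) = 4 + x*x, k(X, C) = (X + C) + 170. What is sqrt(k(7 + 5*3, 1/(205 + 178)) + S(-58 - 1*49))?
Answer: 2*sqrt(427048447)/383 ≈ 107.91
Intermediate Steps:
k(X, C) = 170 + C + X (k(X, C) = (C + X) + 170 = 170 + C + X)
S(x) = 4 + x**2
sqrt(k(7 + 5*3, 1/(205 + 178)) + S(-58 - 1*49)) = sqrt((170 + 1/(205 + 178) + (7 + 5*3)) + (4 + (-58 - 1*49)**2)) = sqrt((170 + 1/383 + (7 + 15)) + (4 + (-58 - 49)**2)) = sqrt((170 + 1/383 + 22) + (4 + (-107)**2)) = sqrt(73537/383 + (4 + 11449)) = sqrt(73537/383 + 11453) = sqrt(4460036/383) = 2*sqrt(427048447)/383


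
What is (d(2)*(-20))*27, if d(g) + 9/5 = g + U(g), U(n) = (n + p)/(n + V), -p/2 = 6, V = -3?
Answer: -5508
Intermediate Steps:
p = -12 (p = -2*6 = -12)
U(n) = (-12 + n)/(-3 + n) (U(n) = (n - 12)/(n - 3) = (-12 + n)/(-3 + n))
d(g) = -9/5 + g + (-12 + g)/(-3 + g) (d(g) = -9/5 + (g + (-12 + g)/(-3 + g)) = -9/5 + g + (-12 + g)/(-3 + g))
(d(2)*(-20))*27 = (((-33 - 19*2 + 5*2**2)/(5*(-3 + 2)))*(-20))*27 = (((1/5)*(-33 - 38 + 5*4)/(-1))*(-20))*27 = (((1/5)*(-1)*(-33 - 38 + 20))*(-20))*27 = (((1/5)*(-1)*(-51))*(-20))*27 = ((51/5)*(-20))*27 = -204*27 = -5508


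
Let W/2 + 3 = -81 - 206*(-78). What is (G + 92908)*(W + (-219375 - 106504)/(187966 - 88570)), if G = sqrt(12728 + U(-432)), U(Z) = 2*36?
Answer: 73796021883923/24849 + 63543308980*sqrt(2)/24849 ≈ 2.9734e+9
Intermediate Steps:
U(Z) = 72
W = 31968 (W = -6 + 2*(-81 - 206*(-78)) = -6 + 2*(-81 + 16068) = -6 + 2*15987 = -6 + 31974 = 31968)
G = 80*sqrt(2) (G = sqrt(12728 + 72) = sqrt(12800) = 80*sqrt(2) ≈ 113.14)
(G + 92908)*(W + (-219375 - 106504)/(187966 - 88570)) = (80*sqrt(2) + 92908)*(31968 + (-219375 - 106504)/(187966 - 88570)) = (92908 + 80*sqrt(2))*(31968 - 325879/99396) = (92908 + 80*sqrt(2))*(3177165449/99396) = 73796021883923/24849 + 63543308980*sqrt(2)/24849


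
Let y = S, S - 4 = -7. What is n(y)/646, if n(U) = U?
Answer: -3/646 ≈ -0.0046440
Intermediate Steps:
S = -3 (S = 4 - 7 = -3)
y = -3
n(y)/646 = -3/646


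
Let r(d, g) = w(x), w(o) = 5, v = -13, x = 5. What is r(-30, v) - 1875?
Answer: -1870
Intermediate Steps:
r(d, g) = 5
r(-30, v) - 1875 = 5 - 1875 = -1870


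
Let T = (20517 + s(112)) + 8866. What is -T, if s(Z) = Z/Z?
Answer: -29384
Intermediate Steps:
s(Z) = 1
T = 29384 (T = (20517 + 1) + 8866 = 20518 + 8866 = 29384)
-T = -1*29384 = -29384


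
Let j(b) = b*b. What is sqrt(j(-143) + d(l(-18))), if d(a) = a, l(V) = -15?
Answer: sqrt(20434) ≈ 142.95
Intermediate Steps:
j(b) = b**2
sqrt(j(-143) + d(l(-18))) = sqrt((-143)**2 - 15) = sqrt(20449 - 15) = sqrt(20434)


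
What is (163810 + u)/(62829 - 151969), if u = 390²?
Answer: -31591/8914 ≈ -3.5440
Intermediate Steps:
u = 152100
(163810 + u)/(62829 - 151969) = (163810 + 152100)/(62829 - 151969) = 315910/(-89140) = 315910*(-1/89140) = -31591/8914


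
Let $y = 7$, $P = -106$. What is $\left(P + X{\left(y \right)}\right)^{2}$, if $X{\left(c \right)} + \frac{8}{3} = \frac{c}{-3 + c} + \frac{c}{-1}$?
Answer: $\frac{1868689}{144} \approx 12977.0$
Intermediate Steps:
$X{\left(c \right)} = - \frac{8}{3} - c + \frac{c}{-3 + c}$ ($X{\left(c \right)} = - \frac{8}{3} + \left(\frac{c}{-3 + c} + \frac{c}{-1}\right) = - \frac{8}{3} + \left(\frac{c}{-3 + c} + c \left(-1\right)\right) = - \frac{8}{3} - \left(c - \frac{c}{-3 + c}\right) = - \frac{8}{3} - c + \frac{c}{-3 + c}$)
$\left(P + X{\left(y \right)}\right)^{2} = \left(-106 + \frac{8 - 7^{2} + \frac{4}{3} \cdot 7}{-3 + 7}\right)^{2} = \left(-106 + \frac{8 - 49 + \frac{28}{3}}{4}\right)^{2} = \left(-106 + \frac{1}{4} \left(- \frac{95}{3}\right)\right)^{2} = \left(-106 - \frac{95}{12}\right)^{2} = \left(- \frac{1367}{12}\right)^{2} = \frac{1868689}{144}$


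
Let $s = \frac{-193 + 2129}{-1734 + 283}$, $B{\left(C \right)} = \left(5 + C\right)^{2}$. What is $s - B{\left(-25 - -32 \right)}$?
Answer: $- \frac{210880}{1451} \approx -145.33$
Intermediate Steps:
$s = - \frac{1936}{1451}$ ($s = \frac{1936}{-1451} = 1936 \left(- \frac{1}{1451}\right) = - \frac{1936}{1451} \approx -1.3343$)
$s - B{\left(-25 - -32 \right)} = - \frac{1936}{1451} - \left(5 - -7\right)^{2} = - \frac{1936}{1451} - \left(5 + \left(-25 + 32\right)\right)^{2} = - \frac{1936}{1451} - \left(5 + 7\right)^{2} = - \frac{1936}{1451} - 12^{2} = - \frac{1936}{1451} - 144 = - \frac{210880}{1451}$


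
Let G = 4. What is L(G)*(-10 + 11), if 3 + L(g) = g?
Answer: 1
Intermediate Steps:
L(g) = -3 + g
L(G)*(-10 + 11) = (-3 + 4)*(-10 + 11) = 1*1 = 1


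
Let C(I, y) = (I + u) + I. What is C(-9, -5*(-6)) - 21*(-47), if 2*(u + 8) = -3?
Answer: 1919/2 ≈ 959.50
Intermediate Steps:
u = -19/2 (u = -8 + (½)*(-3) = -8 - 3/2 = -19/2 ≈ -9.5000)
C(I, y) = -19/2 + 2*I (C(I, y) = (I - 19/2) + I = (-19/2 + I) + I = -19/2 + 2*I)
C(-9, -5*(-6)) - 21*(-47) = (-19/2 + 2*(-9)) - 21*(-47) = (-19/2 - 18) + 987 = -55/2 + 987 = 1919/2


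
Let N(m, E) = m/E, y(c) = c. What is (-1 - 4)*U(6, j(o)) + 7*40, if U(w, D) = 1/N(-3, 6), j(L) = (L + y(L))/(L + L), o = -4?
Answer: 290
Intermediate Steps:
j(L) = 1 (j(L) = (L + L)/(L + L) = (2*L)/((2*L)) = (2*L)*(1/(2*L)) = 1)
U(w, D) = -2 (U(w, D) = 1/(-3/6) = 1/(-3*1/6) = 1/(-1/2) = -2)
(-1 - 4)*U(6, j(o)) + 7*40 = (-1 - 4)*(-2) + 7*40 = -5*(-2) + 280 = 10 + 280 = 290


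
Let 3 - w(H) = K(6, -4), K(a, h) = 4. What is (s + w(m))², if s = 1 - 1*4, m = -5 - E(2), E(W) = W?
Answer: 16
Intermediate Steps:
m = -7 (m = -5 - 1*2 = -5 - 2 = -7)
w(H) = -1 (w(H) = 3 - 1*4 = 3 - 4 = -1)
s = -3 (s = 1 - 4 = -3)
(s + w(m))² = (-3 - 1)² = (-4)² = 16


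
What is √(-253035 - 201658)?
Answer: I*√454693 ≈ 674.31*I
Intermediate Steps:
√(-253035 - 201658) = √(-454693) = I*√454693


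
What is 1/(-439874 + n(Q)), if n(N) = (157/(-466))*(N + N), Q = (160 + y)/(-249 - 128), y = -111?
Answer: -87841/38638964341 ≈ -2.2734e-6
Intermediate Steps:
Q = -49/377 (Q = (160 - 111)/(-249 - 128) = 49/(-377) = 49*(-1/377) = -49/377 ≈ -0.12997)
n(N) = -157*N/233 (n(N) = (157*(-1/466))*(2*N) = -157*N/233)
1/(-439874 + n(Q)) = 1/(-439874 - 157/233*(-49/377)) = 1/(-439874 + 7693/87841) = 1/(-38638964341/87841) = -87841/38638964341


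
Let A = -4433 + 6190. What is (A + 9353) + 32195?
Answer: 43305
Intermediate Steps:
A = 1757
(A + 9353) + 32195 = (1757 + 9353) + 32195 = 11110 + 32195 = 43305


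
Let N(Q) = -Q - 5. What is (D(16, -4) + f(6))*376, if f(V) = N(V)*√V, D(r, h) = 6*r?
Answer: 36096 - 4136*√6 ≈ 25965.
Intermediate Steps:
N(Q) = -5 - Q
f(V) = √V*(-5 - V) (f(V) = (-5 - V)*√V = √V*(-5 - V))
(D(16, -4) + f(6))*376 = (6*16 + √6*(-5 - 1*6))*376 = (96 + √6*(-5 - 6))*376 = (96 + √6*(-11))*376 = (96 - 11*√6)*376 = 36096 - 4136*√6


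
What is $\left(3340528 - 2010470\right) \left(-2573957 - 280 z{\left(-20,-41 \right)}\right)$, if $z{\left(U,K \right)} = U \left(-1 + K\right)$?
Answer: $-3736341741106$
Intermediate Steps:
$\left(3340528 - 2010470\right) \left(-2573957 - 280 z{\left(-20,-41 \right)}\right) = \left(3340528 - 2010470\right) \left(-2573957 - 280 \left(- 20 \left(-1 - 41\right)\right)\right) = 1330058 \left(-2573957 - 280 \left(\left(-20\right) \left(-42\right)\right)\right) = 1330058 \left(-2573957 - 235200\right) = 1330058 \left(-2809157\right) = -3736341741106$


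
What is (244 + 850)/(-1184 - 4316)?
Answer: -547/2750 ≈ -0.19891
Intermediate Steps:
(244 + 850)/(-1184 - 4316) = 1094/(-5500) = 1094*(-1/5500) = -547/2750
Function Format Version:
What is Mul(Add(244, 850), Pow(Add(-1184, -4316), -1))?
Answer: Rational(-547, 2750) ≈ -0.19891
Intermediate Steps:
Mul(Add(244, 850), Pow(Add(-1184, -4316), -1)) = Mul(1094, Pow(-5500, -1)) = Mul(1094, Rational(-1, 5500)) = Rational(-547, 2750)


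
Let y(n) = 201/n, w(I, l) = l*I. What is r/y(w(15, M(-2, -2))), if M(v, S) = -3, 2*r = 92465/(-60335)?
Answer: 277395/1616978 ≈ 0.17155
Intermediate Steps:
r = -18493/24134 (r = (92465/(-60335))/2 = (92465*(-1/60335))/2 = (½)*(-18493/12067) = -18493/24134 ≈ -0.76626)
w(I, l) = I*l
r/y(w(15, M(-2, -2))) = -18493/(24134*(201/((15*(-3))))) = -18493/(24134*(201/(-45))) = -18493/(24134*(201*(-1/45))) = -18493/(24134*(-67/15)) = -18493/24134*(-15/67) = 277395/1616978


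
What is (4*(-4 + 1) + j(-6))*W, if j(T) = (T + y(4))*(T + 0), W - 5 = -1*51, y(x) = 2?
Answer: -552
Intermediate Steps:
W = -46 (W = 5 - 1*51 = 5 - 51 = -46)
j(T) = T*(2 + T) (j(T) = (T + 2)*(T + 0) = (2 + T)*T = T*(2 + T))
(4*(-4 + 1) + j(-6))*W = (4*(-4 + 1) - 6*(2 - 6))*(-46) = (4*(-3) - 6*(-4))*(-46) = (-12 + 24)*(-46) = 12*(-46) = -552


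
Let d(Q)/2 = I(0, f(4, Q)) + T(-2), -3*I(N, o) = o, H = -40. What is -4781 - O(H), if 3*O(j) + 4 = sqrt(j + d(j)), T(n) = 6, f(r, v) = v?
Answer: -14339/3 - 2*I*sqrt(3)/9 ≈ -4779.7 - 0.3849*I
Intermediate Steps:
I(N, o) = -o/3
d(Q) = 12 - 2*Q/3 (d(Q) = 2*(-Q/3 + 6) = 2*(6 - Q/3) = 12 - 2*Q/3)
O(j) = -4/3 + sqrt(12 + j/3)/3 (O(j) = -4/3 + sqrt(j + (12 - 2*j/3))/3 = -4/3 + sqrt(12 + j/3)/3)
-4781 - O(H) = -4781 - (-4/3 + sqrt(108 + 3*(-40))/9) = -4781 - (-4/3 + sqrt(108 - 120)/9) = -4781 - (-4/3 + sqrt(-12)/9) = -4781 - (-4/3 + (2*I*sqrt(3))/9) = -4781 - (-4/3 + 2*I*sqrt(3)/9) = -4781 + (4/3 - 2*I*sqrt(3)/9) = -14339/3 - 2*I*sqrt(3)/9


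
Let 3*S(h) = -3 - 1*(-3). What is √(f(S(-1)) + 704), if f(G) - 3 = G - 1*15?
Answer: 2*√173 ≈ 26.306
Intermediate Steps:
S(h) = 0 (S(h) = (-3 - 1*(-3))/3 = (-3 + 3)/3 = (⅓)*0 = 0)
f(G) = -12 + G (f(G) = 3 + (G - 1*15) = 3 + (G - 15) = 3 + (-15 + G) = -12 + G)
√(f(S(-1)) + 704) = √((-12 + 0) + 704) = √(-12 + 704) = √692 = 2*√173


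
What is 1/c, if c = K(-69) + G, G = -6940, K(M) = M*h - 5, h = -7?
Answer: -1/6462 ≈ -0.00015475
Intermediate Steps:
K(M) = -5 - 7*M (K(M) = M*(-7) - 5 = -7*M - 5 = -5 - 7*M)
c = -6462 (c = (-5 - 7*(-69)) - 6940 = (-5 + 483) - 6940 = 478 - 6940 = -6462)
1/c = 1/(-6462) = -1/6462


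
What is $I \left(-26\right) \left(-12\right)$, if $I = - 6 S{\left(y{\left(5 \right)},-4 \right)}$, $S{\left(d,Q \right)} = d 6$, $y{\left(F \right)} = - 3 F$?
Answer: $168480$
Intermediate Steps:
$S{\left(d,Q \right)} = 6 d$
$I = 540$ ($I = - 6 \cdot 6 \left(\left(-3\right) 5\right) = - 6 \cdot 6 \left(-15\right) = \left(-6\right) \left(-90\right) = 540$)
$I \left(-26\right) \left(-12\right) = 540 \left(-26\right) \left(-12\right) = \left(-14040\right) \left(-12\right) = 168480$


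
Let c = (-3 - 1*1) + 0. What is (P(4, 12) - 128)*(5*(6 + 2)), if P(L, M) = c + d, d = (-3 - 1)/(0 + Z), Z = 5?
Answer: -5312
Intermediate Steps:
d = -4/5 (d = (-3 - 1)/(0 + 5) = -4/5 ≈ -0.80000)
c = -4 (c = (-3 - 1) + 0 = -4 + 0 = -4)
P(L, M) = -24/5 (P(L, M) = -4 - 4/5 = -24/5)
(P(4, 12) - 128)*(5*(6 + 2)) = (-24/5 - 128)*(5*(6 + 2)) = -664*8 = -664/5*40 = -5312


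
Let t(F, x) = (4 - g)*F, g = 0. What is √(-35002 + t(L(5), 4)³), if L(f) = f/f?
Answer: 3*I*√3882 ≈ 186.92*I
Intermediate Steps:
L(f) = 1
t(F, x) = 4*F (t(F, x) = (4 - 1*0)*F = (4 + 0)*F = 4*F)
√(-35002 + t(L(5), 4)³) = √(-35002 + (4*1)³) = √(-35002 + 4³) = √(-35002 + 64) = √(-34938) = 3*I*√3882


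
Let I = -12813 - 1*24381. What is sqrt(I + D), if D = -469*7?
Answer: I*sqrt(40477) ≈ 201.19*I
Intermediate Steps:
D = -3283
I = -37194 (I = -12813 - 24381 = -37194)
sqrt(I + D) = sqrt(-37194 - 3283) = sqrt(-40477) = I*sqrt(40477)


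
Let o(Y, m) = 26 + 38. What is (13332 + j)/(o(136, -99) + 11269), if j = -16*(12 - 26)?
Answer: 13556/11333 ≈ 1.1962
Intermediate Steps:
o(Y, m) = 64
j = 224 (j = -16*(-14) = 224)
(13332 + j)/(o(136, -99) + 11269) = (13332 + 224)/(64 + 11269) = 13556/11333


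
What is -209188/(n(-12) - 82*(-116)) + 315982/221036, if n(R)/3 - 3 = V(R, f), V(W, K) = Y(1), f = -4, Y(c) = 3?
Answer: -10806692577/526618270 ≈ -20.521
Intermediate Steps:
V(W, K) = 3
n(R) = 18 (n(R) = 9 + 3*3 = 9 + 9 = 18)
-209188/(n(-12) - 82*(-116)) + 315982/221036 = -209188/(18 - 82*(-116)) + 315982/221036 = -209188/(18 + 9512) + 315982*(1/221036) = -209188/9530 + 157991/110518 = -209188*1/9530 + 157991/110518 = -104594/4765 + 157991/110518 = -10806692577/526618270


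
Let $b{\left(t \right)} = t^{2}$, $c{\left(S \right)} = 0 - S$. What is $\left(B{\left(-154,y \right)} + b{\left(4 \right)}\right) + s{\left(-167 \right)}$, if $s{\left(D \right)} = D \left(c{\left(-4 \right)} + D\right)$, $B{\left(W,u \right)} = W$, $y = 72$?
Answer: $27083$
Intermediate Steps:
$c{\left(S \right)} = - S$
$s{\left(D \right)} = D \left(4 + D\right)$ ($s{\left(D \right)} = D \left(\left(-1\right) \left(-4\right) + D\right) = D \left(4 + D\right)$)
$\left(B{\left(-154,y \right)} + b{\left(4 \right)}\right) + s{\left(-167 \right)} = \left(-154 + 4^{2}\right) - 167 \left(4 - 167\right) = \left(-154 + 16\right) - -27221 = -138 + 27221 = 27083$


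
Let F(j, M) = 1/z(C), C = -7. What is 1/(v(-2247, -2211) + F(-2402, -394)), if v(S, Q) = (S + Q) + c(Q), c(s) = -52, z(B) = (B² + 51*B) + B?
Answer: -315/1420651 ≈ -0.00022173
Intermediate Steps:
z(B) = B² + 52*B
v(S, Q) = -52 + Q + S (v(S, Q) = (S + Q) - 52 = (Q + S) - 52 = -52 + Q + S)
F(j, M) = -1/315 (F(j, M) = 1/(-7*(52 - 7)) = 1/(-7*45) = 1/(-315) = -1/315)
1/(v(-2247, -2211) + F(-2402, -394)) = 1/((-52 - 2211 - 2247) - 1/315) = 1/(-4510 - 1/315) = 1/(-1420651/315) = -315/1420651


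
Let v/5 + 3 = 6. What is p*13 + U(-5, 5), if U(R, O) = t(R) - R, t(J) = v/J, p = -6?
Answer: -76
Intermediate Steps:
v = 15 (v = -15 + 5*6 = -15 + 30 = 15)
t(J) = 15/J
U(R, O) = -R + 15/R (U(R, O) = 15/R - R = -R + 15/R)
p*13 + U(-5, 5) = -6*13 + (-1*(-5) + 15/(-5)) = -78 + (5 + 15*(-⅕)) = -78 + (5 - 3) = -78 + 2 = -76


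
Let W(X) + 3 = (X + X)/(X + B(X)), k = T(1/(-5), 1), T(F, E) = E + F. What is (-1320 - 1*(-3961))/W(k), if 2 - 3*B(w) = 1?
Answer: -44897/27 ≈ -1662.9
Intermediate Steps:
B(w) = ⅓ (B(w) = ⅔ - ⅓*1 = ⅔ - ⅓ = ⅓)
k = ⅘ (k = 1 + 1/(-5) = 1 - ⅕ = ⅘ ≈ 0.80000)
W(X) = -3 + 2*X/(⅓ + X) (W(X) = -3 + (X + X)/(X + ⅓) = -3 + (2*X)/(⅓ + X) = -3 + 2*X/(⅓ + X))
(-1320 - 1*(-3961))/W(k) = (-1320 - 1*(-3961))/((3*(-1 - 1*⅘)/(1 + 3*(⅘)))) = (-1320 + 3961)/((3*(-1 - ⅘)/(1 + 12/5))) = 2641/((3*(-9/5)/(17/5))) = 2641/((3*(5/17)*(-9/5))) = 2641/(-27/17) = 2641*(-17/27) = -44897/27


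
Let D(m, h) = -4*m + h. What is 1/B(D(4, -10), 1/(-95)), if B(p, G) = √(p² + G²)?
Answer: 95*√6100901/6100901 ≈ 0.038462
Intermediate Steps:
D(m, h) = h - 4*m
B(p, G) = √(G² + p²)
1/B(D(4, -10), 1/(-95)) = 1/(√((1/(-95))² + (-10 - 4*4)²)) = 1/(√((-1/95)² + (-10 - 16)²)) = 1/(√(1/9025 + (-26)²)) = 1/(√(1/9025 + 676)) = 1/(√(6100901/9025)) = 1/(√6100901/95) = 95*√6100901/6100901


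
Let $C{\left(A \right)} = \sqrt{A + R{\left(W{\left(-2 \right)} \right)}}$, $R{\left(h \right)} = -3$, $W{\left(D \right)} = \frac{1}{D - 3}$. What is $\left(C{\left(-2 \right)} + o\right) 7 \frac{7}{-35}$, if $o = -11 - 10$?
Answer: $\frac{147}{5} - \frac{7 i \sqrt{5}}{5} \approx 29.4 - 3.1305 i$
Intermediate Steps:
$o = -21$ ($o = -11 - 10 = -21$)
$W{\left(D \right)} = \frac{1}{-3 + D}$
$C{\left(A \right)} = \sqrt{-3 + A}$ ($C{\left(A \right)} = \sqrt{A - 3} = \sqrt{-3 + A}$)
$\left(C{\left(-2 \right)} + o\right) 7 \frac{7}{-35} = \left(\sqrt{-3 - 2} - 21\right) 7 \frac{7}{-35} = \left(\sqrt{-5} - 21\right) 7 \cdot 7 \left(- \frac{1}{35}\right) = \left(i \sqrt{5} - 21\right) 7 \left(- \frac{1}{5}\right) = \left(-21 + i \sqrt{5}\right) 7 \left(- \frac{1}{5}\right) = \left(-147 + 7 i \sqrt{5}\right) \left(- \frac{1}{5}\right) = \frac{147}{5} - \frac{7 i \sqrt{5}}{5}$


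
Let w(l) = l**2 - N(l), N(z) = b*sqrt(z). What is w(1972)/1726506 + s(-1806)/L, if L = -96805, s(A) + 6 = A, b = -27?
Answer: 189791081996/83567206665 + 3*sqrt(493)/95917 ≈ 2.2718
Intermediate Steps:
s(A) = -6 + A
N(z) = -27*sqrt(z)
w(l) = l**2 + 27*sqrt(l) (w(l) = l**2 - (-27)*sqrt(l) = l**2 + 27*sqrt(l))
w(1972)/1726506 + s(-1806)/L = (1972**2 + 27*sqrt(1972))/1726506 + (-6 - 1806)/(-96805) = (3888784 + 27*(2*sqrt(493)))*(1/1726506) - 1812*(-1/96805) = (3888784 + 54*sqrt(493))*(1/1726506) + 1812/96805 = (1944392/863253 + 3*sqrt(493)/95917) + 1812/96805 = 189791081996/83567206665 + 3*sqrt(493)/95917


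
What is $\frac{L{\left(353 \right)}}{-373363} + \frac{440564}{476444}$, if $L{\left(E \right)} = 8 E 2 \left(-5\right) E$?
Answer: $\frac{1228506782103}{44471640293} \approx 27.625$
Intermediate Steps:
$L{\left(E \right)} = - 80 E^{2}$ ($L{\left(E \right)} = 8 \cdot 2 E \left(-5\right) E = 8 \left(- 10 E\right) E = - 80 E E = - 80 E^{2}$)
$\frac{L{\left(353 \right)}}{-373363} + \frac{440564}{476444} = \frac{\left(-80\right) 353^{2}}{-373363} + \frac{440564}{476444} = \left(-80\right) 124609 \left(- \frac{1}{373363}\right) + 440564 \cdot \frac{1}{476444} = \left(-9968720\right) \left(- \frac{1}{373363}\right) + \frac{110141}{119111} = \frac{9968720}{373363} + \frac{110141}{119111} = \frac{1228506782103}{44471640293}$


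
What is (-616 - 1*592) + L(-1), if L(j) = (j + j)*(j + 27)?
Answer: -1260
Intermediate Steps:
L(j) = 2*j*(27 + j) (L(j) = (2*j)*(27 + j) = 2*j*(27 + j))
(-616 - 1*592) + L(-1) = (-616 - 1*592) + 2*(-1)*(27 - 1) = (-616 - 592) + 2*(-1)*26 = -1208 - 52 = -1260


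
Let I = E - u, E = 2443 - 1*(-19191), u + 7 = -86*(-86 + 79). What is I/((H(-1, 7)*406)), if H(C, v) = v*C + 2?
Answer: -21039/2030 ≈ -10.364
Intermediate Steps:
H(C, v) = 2 + C*v (H(C, v) = C*v + 2 = 2 + C*v)
u = 595 (u = -7 - 86*(-86 + 79) = -7 - 86*(-7) = -7 + 602 = 595)
E = 21634 (E = 2443 + 19191 = 21634)
I = 21039 (I = 21634 - 1*595 = 21634 - 595 = 21039)
I/((H(-1, 7)*406)) = 21039/(((2 - 1*7)*406)) = 21039/(((2 - 7)*406)) = 21039/((-5*406)) = 21039/(-2030) = 21039*(-1/2030) = -21039/2030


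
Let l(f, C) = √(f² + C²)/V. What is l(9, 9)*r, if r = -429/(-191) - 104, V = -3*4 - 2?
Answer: 174915*√2/2674 ≈ 92.508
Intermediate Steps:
V = -14 (V = -12 - 2 = -14)
r = -19435/191 (r = -429*(-1/191) - 104 = 429/191 - 104 = -19435/191 ≈ -101.75)
l(f, C) = -√(C² + f²)/14 (l(f, C) = √(f² + C²)/(-14) = √(C² + f²)*(-1/14) = -√(C² + f²)/14)
l(9, 9)*r = -√(9² + 9²)/14*(-19435/191) = -√(81 + 81)/14*(-19435/191) = -9*√2/14*(-19435/191) = 174915*√2/2674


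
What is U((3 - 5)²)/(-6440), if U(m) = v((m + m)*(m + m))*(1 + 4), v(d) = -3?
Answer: 3/1288 ≈ 0.0023292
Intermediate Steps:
U(m) = -15 (U(m) = -3*(1 + 4) = -3*5 = -15)
U((3 - 5)²)/(-6440) = -15/(-6440) = -15*(-1/6440) = 3/1288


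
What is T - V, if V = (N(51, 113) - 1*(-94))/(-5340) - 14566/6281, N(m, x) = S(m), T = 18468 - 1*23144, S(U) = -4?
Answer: -5225240577/1118018 ≈ -4673.7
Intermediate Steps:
T = -4676 (T = 18468 - 23144 = -4676)
N(m, x) = -4
V = -2611591/1118018 (V = (-4 - 1*(-94))/(-5340) - 14566/6281 = (-4 + 94)*(-1/5340) - 14566*1/6281 = 90*(-1/5340) - 14566/6281 = -3/178 - 14566/6281 = -2611591/1118018 ≈ -2.3359)
T - V = -4676 - 1*(-2611591/1118018) = -4676 + 2611591/1118018 = -5225240577/1118018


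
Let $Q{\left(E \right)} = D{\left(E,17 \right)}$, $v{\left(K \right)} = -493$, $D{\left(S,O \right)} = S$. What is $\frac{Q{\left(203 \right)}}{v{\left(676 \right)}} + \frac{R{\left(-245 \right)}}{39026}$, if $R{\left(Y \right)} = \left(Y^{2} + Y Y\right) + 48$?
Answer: $\frac{884242}{331721} \approx 2.6656$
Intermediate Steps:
$R{\left(Y \right)} = 48 + 2 Y^{2}$ ($R{\left(Y \right)} = \left(Y^{2} + Y^{2}\right) + 48 = 2 Y^{2} + 48 = 48 + 2 Y^{2}$)
$Q{\left(E \right)} = E$
$\frac{Q{\left(203 \right)}}{v{\left(676 \right)}} + \frac{R{\left(-245 \right)}}{39026} = \frac{203}{-493} + \frac{48 + 2 \left(-245\right)^{2}}{39026} = 203 \left(- \frac{1}{493}\right) + \left(48 + 2 \cdot 60025\right) \frac{1}{39026} = - \frac{7}{17} + \left(48 + 120050\right) \frac{1}{39026} = - \frac{7}{17} + 120098 \cdot \frac{1}{39026} = - \frac{7}{17} + \frac{60049}{19513} = \frac{884242}{331721}$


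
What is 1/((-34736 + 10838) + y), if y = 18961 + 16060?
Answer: 1/11123 ≈ 8.9904e-5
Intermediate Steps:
y = 35021
1/((-34736 + 10838) + y) = 1/((-34736 + 10838) + 35021) = 1/(-23898 + 35021) = 1/11123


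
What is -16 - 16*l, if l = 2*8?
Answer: -272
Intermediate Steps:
l = 16
-16 - 16*l = -16 - 16*16 = -16 - 256 = -272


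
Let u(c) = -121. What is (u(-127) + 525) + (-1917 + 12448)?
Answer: 10935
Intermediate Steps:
(u(-127) + 525) + (-1917 + 12448) = (-121 + 525) + (-1917 + 12448) = 404 + 10531 = 10935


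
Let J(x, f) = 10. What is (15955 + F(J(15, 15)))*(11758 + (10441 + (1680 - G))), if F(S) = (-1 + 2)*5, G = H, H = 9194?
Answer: 234372600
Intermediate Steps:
G = 9194
F(S) = 5 (F(S) = 1*5 = 5)
(15955 + F(J(15, 15)))*(11758 + (10441 + (1680 - G))) = (15955 + 5)*(11758 + (10441 + (1680 - 1*9194))) = 15960*(11758 + (10441 + (1680 - 9194))) = 15960*(11758 + (10441 - 7514)) = 15960*(11758 + 2927) = 15960*14685 = 234372600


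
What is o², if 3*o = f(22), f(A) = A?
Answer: 484/9 ≈ 53.778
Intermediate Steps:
o = 22/3 (o = (⅓)*22 = 22/3 ≈ 7.3333)
o² = (22/3)² = 484/9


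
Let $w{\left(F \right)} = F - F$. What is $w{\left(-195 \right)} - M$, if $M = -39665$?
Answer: $39665$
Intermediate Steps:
$w{\left(F \right)} = 0$
$w{\left(-195 \right)} - M = 0 - -39665 = 0 + 39665 = 39665$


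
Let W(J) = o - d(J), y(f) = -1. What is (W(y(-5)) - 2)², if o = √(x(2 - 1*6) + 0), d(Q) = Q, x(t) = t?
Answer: (1 - 2*I)² ≈ -3.0 - 4.0*I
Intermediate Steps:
o = 2*I (o = √((2 - 1*6) + 0) = √((2 - 6) + 0) = √(-4 + 0) = √(-4) = 2*I ≈ 2.0*I)
W(J) = -J + 2*I (W(J) = 2*I - J = -J + 2*I)
(W(y(-5)) - 2)² = ((-1*(-1) + 2*I) - 2)² = ((1 + 2*I) - 2)² = (-1 + 2*I)²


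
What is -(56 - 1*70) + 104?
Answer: 118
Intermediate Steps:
-(56 - 1*70) + 104 = -(56 - 70) + 104 = -1*(-14) + 104 = 14 + 104 = 118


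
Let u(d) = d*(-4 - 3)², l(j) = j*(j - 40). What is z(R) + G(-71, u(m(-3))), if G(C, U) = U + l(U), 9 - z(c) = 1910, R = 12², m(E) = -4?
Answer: 44159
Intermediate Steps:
l(j) = j*(-40 + j)
R = 144
z(c) = -1901 (z(c) = 9 - 1*1910 = 9 - 1910 = -1901)
u(d) = 49*d (u(d) = d*(-7)² = d*49 = 49*d)
G(C, U) = U + U*(-40 + U)
z(R) + G(-71, u(m(-3))) = -1901 + (49*(-4))*(-39 + 49*(-4)) = -1901 - 196*(-39 - 196) = -1901 - 196*(-235) = -1901 + 46060 = 44159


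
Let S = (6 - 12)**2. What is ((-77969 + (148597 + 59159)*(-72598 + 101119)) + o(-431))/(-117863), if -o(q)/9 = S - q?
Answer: -5925326704/117863 ≈ -50273.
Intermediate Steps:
S = 36 (S = (-6)**2 = 36)
o(q) = -324 + 9*q (o(q) = -9*(36 - q) = -324 + 9*q)
((-77969 + (148597 + 59159)*(-72598 + 101119)) + o(-431))/(-117863) = ((-77969 + (148597 + 59159)*(-72598 + 101119)) + (-324 + 9*(-431)))/(-117863) = ((-77969 + 207756*28521) + (-324 - 3879))*(-1/117863) = ((-77969 + 5925408876) - 4203)*(-1/117863) = (5925330907 - 4203)*(-1/117863) = 5925326704*(-1/117863) = -5925326704/117863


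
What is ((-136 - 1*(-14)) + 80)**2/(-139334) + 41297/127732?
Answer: 2764378475/8898705244 ≈ 0.31065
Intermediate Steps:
((-136 - 1*(-14)) + 80)**2/(-139334) + 41297/127732 = ((-136 + 14) + 80)**2*(-1/139334) + 41297*(1/127732) = (-122 + 80)**2*(-1/139334) + 41297/127732 = (-42)**2*(-1/139334) + 41297/127732 = 1764*(-1/139334) + 41297/127732 = -882/69667 + 41297/127732 = 2764378475/8898705244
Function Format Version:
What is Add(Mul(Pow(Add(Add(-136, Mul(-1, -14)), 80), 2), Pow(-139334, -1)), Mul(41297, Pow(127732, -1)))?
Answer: Rational(2764378475, 8898705244) ≈ 0.31065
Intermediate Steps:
Add(Mul(Pow(Add(Add(-136, Mul(-1, -14)), 80), 2), Pow(-139334, -1)), Mul(41297, Pow(127732, -1))) = Add(Mul(Pow(Add(Add(-136, 14), 80), 2), Rational(-1, 139334)), Mul(41297, Rational(1, 127732))) = Add(Mul(Pow(Add(-122, 80), 2), Rational(-1, 139334)), Rational(41297, 127732)) = Add(Mul(Pow(-42, 2), Rational(-1, 139334)), Rational(41297, 127732)) = Add(Mul(1764, Rational(-1, 139334)), Rational(41297, 127732)) = Add(Rational(-882, 69667), Rational(41297, 127732)) = Rational(2764378475, 8898705244)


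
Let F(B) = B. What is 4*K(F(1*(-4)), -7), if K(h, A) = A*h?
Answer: 112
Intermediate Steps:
4*K(F(1*(-4)), -7) = 4*(-7*(-4)) = 4*28 = 112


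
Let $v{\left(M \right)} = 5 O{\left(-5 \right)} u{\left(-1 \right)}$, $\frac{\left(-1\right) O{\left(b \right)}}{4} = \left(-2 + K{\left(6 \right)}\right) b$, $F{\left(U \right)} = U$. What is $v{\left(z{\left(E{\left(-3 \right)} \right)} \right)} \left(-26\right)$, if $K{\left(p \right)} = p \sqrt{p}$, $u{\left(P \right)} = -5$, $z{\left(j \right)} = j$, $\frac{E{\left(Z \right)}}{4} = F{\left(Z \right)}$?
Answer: $-26000 + 78000 \sqrt{6} \approx 1.6506 \cdot 10^{5}$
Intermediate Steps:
$E{\left(Z \right)} = 4 Z$
$K{\left(p \right)} = p^{\frac{3}{2}}$
$O{\left(b \right)} = - 4 b \left(-2 + 6 \sqrt{6}\right)$ ($O{\left(b \right)} = - 4 \left(-2 + 6^{\frac{3}{2}}\right) b = - 4 \left(-2 + 6 \sqrt{6}\right) b = - 4 b \left(-2 + 6 \sqrt{6}\right)$)
$v{\left(M \right)} = 1000 - 3000 \sqrt{6}$ ($v{\left(M \right)} = 5 \cdot 8 \left(-5\right) \left(1 - 3 \sqrt{6}\right) \left(-5\right) = 5 \left(-40 + 120 \sqrt{6}\right) \left(-5\right) = \left(-200 + 600 \sqrt{6}\right) \left(-5\right) = 1000 - 3000 \sqrt{6}$)
$v{\left(z{\left(E{\left(-3 \right)} \right)} \right)} \left(-26\right) = \left(1000 - 3000 \sqrt{6}\right) \left(-26\right) = -26000 + 78000 \sqrt{6}$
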